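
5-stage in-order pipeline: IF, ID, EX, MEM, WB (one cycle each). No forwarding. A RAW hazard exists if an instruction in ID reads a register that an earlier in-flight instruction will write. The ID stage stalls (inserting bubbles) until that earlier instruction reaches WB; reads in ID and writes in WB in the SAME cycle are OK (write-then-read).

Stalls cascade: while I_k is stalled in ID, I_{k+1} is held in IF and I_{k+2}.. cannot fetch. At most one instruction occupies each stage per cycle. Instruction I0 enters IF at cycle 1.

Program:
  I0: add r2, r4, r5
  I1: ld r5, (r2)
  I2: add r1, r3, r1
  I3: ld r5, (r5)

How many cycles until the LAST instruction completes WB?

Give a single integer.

Answer: 11

Derivation:
I0 add r2 <- r4,r5: IF@1 ID@2 stall=0 (-) EX@3 MEM@4 WB@5
I1 ld r5 <- r2: IF@2 ID@3 stall=2 (RAW on I0.r2 (WB@5)) EX@6 MEM@7 WB@8
I2 add r1 <- r3,r1: IF@3 ID@6 stall=0 (-) EX@7 MEM@8 WB@9
I3 ld r5 <- r5: IF@6 ID@7 stall=1 (RAW on I1.r5 (WB@8)) EX@9 MEM@10 WB@11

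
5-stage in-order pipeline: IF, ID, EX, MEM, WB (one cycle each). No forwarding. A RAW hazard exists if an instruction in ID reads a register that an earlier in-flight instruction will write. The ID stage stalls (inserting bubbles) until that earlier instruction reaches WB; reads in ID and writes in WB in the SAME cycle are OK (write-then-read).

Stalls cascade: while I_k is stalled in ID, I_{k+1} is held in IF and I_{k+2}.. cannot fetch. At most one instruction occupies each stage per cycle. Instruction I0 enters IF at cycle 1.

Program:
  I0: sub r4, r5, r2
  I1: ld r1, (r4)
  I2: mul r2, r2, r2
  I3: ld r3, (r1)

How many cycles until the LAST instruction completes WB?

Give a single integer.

Answer: 11

Derivation:
I0 sub r4 <- r5,r2: IF@1 ID@2 stall=0 (-) EX@3 MEM@4 WB@5
I1 ld r1 <- r4: IF@2 ID@3 stall=2 (RAW on I0.r4 (WB@5)) EX@6 MEM@7 WB@8
I2 mul r2 <- r2,r2: IF@3 ID@6 stall=0 (-) EX@7 MEM@8 WB@9
I3 ld r3 <- r1: IF@6 ID@7 stall=1 (RAW on I1.r1 (WB@8)) EX@9 MEM@10 WB@11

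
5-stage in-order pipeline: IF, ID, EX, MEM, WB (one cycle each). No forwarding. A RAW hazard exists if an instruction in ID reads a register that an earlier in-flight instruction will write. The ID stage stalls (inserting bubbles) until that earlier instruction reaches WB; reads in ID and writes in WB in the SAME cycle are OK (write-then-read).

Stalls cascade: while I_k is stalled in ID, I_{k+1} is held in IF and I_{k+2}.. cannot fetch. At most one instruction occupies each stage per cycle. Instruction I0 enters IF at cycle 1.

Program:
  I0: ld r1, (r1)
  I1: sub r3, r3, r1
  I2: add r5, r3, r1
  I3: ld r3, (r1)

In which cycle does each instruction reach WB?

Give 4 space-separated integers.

I0 ld r1 <- r1: IF@1 ID@2 stall=0 (-) EX@3 MEM@4 WB@5
I1 sub r3 <- r3,r1: IF@2 ID@3 stall=2 (RAW on I0.r1 (WB@5)) EX@6 MEM@7 WB@8
I2 add r5 <- r3,r1: IF@3 ID@6 stall=2 (RAW on I1.r3 (WB@8)) EX@9 MEM@10 WB@11
I3 ld r3 <- r1: IF@6 ID@9 stall=0 (-) EX@10 MEM@11 WB@12

Answer: 5 8 11 12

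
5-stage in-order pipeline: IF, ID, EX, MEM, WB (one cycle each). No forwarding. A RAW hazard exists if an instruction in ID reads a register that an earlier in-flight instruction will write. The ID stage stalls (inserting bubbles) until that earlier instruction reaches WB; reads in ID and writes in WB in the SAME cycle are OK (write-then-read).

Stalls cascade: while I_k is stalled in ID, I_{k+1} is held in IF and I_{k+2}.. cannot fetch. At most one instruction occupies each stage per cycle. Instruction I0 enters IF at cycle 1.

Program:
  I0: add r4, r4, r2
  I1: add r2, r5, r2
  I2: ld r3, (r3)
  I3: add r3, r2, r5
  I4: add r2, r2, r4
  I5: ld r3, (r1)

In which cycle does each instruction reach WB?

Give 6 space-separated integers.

Answer: 5 6 7 9 10 11

Derivation:
I0 add r4 <- r4,r2: IF@1 ID@2 stall=0 (-) EX@3 MEM@4 WB@5
I1 add r2 <- r5,r2: IF@2 ID@3 stall=0 (-) EX@4 MEM@5 WB@6
I2 ld r3 <- r3: IF@3 ID@4 stall=0 (-) EX@5 MEM@6 WB@7
I3 add r3 <- r2,r5: IF@4 ID@5 stall=1 (RAW on I1.r2 (WB@6)) EX@7 MEM@8 WB@9
I4 add r2 <- r2,r4: IF@5 ID@7 stall=0 (-) EX@8 MEM@9 WB@10
I5 ld r3 <- r1: IF@7 ID@8 stall=0 (-) EX@9 MEM@10 WB@11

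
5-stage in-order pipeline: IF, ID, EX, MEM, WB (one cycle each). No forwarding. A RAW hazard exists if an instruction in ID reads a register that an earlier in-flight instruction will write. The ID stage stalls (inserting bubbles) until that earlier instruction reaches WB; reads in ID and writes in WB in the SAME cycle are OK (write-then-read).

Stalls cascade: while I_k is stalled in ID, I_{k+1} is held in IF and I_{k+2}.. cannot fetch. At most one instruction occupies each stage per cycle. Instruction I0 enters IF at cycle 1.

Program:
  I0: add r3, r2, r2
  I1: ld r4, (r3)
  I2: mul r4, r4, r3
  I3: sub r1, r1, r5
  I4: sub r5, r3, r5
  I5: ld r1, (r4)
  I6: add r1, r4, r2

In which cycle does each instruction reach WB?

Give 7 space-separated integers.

Answer: 5 8 11 12 13 14 15

Derivation:
I0 add r3 <- r2,r2: IF@1 ID@2 stall=0 (-) EX@3 MEM@4 WB@5
I1 ld r4 <- r3: IF@2 ID@3 stall=2 (RAW on I0.r3 (WB@5)) EX@6 MEM@7 WB@8
I2 mul r4 <- r4,r3: IF@3 ID@6 stall=2 (RAW on I1.r4 (WB@8)) EX@9 MEM@10 WB@11
I3 sub r1 <- r1,r5: IF@6 ID@9 stall=0 (-) EX@10 MEM@11 WB@12
I4 sub r5 <- r3,r5: IF@9 ID@10 stall=0 (-) EX@11 MEM@12 WB@13
I5 ld r1 <- r4: IF@10 ID@11 stall=0 (-) EX@12 MEM@13 WB@14
I6 add r1 <- r4,r2: IF@11 ID@12 stall=0 (-) EX@13 MEM@14 WB@15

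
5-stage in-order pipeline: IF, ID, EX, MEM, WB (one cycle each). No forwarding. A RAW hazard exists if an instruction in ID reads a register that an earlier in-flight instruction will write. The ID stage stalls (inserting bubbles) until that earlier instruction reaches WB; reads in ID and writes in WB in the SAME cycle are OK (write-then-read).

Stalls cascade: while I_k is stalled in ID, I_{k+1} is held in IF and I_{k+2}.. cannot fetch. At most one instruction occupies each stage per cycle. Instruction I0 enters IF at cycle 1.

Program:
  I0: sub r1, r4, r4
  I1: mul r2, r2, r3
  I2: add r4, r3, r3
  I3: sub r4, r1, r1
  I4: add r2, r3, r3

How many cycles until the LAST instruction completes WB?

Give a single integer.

Answer: 9

Derivation:
I0 sub r1 <- r4,r4: IF@1 ID@2 stall=0 (-) EX@3 MEM@4 WB@5
I1 mul r2 <- r2,r3: IF@2 ID@3 stall=0 (-) EX@4 MEM@5 WB@6
I2 add r4 <- r3,r3: IF@3 ID@4 stall=0 (-) EX@5 MEM@6 WB@7
I3 sub r4 <- r1,r1: IF@4 ID@5 stall=0 (-) EX@6 MEM@7 WB@8
I4 add r2 <- r3,r3: IF@5 ID@6 stall=0 (-) EX@7 MEM@8 WB@9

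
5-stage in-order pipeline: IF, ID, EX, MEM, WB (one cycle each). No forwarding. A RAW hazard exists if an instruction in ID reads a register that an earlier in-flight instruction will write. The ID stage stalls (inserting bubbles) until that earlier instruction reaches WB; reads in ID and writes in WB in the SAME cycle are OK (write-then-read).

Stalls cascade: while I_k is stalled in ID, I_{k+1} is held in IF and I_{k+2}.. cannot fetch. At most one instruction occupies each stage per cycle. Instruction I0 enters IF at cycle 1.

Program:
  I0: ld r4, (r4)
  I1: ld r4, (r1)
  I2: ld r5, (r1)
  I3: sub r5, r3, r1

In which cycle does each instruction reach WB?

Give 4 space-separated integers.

I0 ld r4 <- r4: IF@1 ID@2 stall=0 (-) EX@3 MEM@4 WB@5
I1 ld r4 <- r1: IF@2 ID@3 stall=0 (-) EX@4 MEM@5 WB@6
I2 ld r5 <- r1: IF@3 ID@4 stall=0 (-) EX@5 MEM@6 WB@7
I3 sub r5 <- r3,r1: IF@4 ID@5 stall=0 (-) EX@6 MEM@7 WB@8

Answer: 5 6 7 8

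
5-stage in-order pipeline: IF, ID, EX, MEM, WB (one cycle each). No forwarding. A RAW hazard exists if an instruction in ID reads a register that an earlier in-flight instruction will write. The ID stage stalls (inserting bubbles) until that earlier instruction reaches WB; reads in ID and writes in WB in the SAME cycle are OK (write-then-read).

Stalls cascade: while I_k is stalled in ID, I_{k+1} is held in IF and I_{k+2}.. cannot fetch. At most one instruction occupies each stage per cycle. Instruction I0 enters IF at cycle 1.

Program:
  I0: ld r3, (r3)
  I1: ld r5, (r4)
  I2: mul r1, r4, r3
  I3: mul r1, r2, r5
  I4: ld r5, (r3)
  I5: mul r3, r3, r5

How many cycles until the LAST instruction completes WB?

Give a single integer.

I0 ld r3 <- r3: IF@1 ID@2 stall=0 (-) EX@3 MEM@4 WB@5
I1 ld r5 <- r4: IF@2 ID@3 stall=0 (-) EX@4 MEM@5 WB@6
I2 mul r1 <- r4,r3: IF@3 ID@4 stall=1 (RAW on I0.r3 (WB@5)) EX@6 MEM@7 WB@8
I3 mul r1 <- r2,r5: IF@4 ID@6 stall=0 (-) EX@7 MEM@8 WB@9
I4 ld r5 <- r3: IF@6 ID@7 stall=0 (-) EX@8 MEM@9 WB@10
I5 mul r3 <- r3,r5: IF@7 ID@8 stall=2 (RAW on I4.r5 (WB@10)) EX@11 MEM@12 WB@13

Answer: 13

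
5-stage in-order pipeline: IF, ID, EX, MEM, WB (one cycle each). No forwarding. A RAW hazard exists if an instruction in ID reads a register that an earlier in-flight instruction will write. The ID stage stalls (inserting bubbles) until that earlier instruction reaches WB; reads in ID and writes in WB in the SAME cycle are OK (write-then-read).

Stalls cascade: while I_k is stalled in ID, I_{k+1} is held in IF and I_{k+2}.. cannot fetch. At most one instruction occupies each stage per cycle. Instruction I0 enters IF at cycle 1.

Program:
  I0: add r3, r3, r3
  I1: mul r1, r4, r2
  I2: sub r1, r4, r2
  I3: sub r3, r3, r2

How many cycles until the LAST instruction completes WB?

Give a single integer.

Answer: 8

Derivation:
I0 add r3 <- r3,r3: IF@1 ID@2 stall=0 (-) EX@3 MEM@4 WB@5
I1 mul r1 <- r4,r2: IF@2 ID@3 stall=0 (-) EX@4 MEM@5 WB@6
I2 sub r1 <- r4,r2: IF@3 ID@4 stall=0 (-) EX@5 MEM@6 WB@7
I3 sub r3 <- r3,r2: IF@4 ID@5 stall=0 (-) EX@6 MEM@7 WB@8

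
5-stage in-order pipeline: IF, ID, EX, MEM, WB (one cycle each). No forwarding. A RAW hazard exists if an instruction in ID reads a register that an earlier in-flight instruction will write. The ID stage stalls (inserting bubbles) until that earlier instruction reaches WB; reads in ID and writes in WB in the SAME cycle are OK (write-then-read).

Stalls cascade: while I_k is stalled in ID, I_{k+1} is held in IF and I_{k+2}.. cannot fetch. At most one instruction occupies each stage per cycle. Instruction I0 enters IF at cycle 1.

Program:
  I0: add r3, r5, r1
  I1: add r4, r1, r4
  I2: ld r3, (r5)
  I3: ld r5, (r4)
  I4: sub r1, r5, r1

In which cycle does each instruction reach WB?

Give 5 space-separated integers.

I0 add r3 <- r5,r1: IF@1 ID@2 stall=0 (-) EX@3 MEM@4 WB@5
I1 add r4 <- r1,r4: IF@2 ID@3 stall=0 (-) EX@4 MEM@5 WB@6
I2 ld r3 <- r5: IF@3 ID@4 stall=0 (-) EX@5 MEM@6 WB@7
I3 ld r5 <- r4: IF@4 ID@5 stall=1 (RAW on I1.r4 (WB@6)) EX@7 MEM@8 WB@9
I4 sub r1 <- r5,r1: IF@5 ID@7 stall=2 (RAW on I3.r5 (WB@9)) EX@10 MEM@11 WB@12

Answer: 5 6 7 9 12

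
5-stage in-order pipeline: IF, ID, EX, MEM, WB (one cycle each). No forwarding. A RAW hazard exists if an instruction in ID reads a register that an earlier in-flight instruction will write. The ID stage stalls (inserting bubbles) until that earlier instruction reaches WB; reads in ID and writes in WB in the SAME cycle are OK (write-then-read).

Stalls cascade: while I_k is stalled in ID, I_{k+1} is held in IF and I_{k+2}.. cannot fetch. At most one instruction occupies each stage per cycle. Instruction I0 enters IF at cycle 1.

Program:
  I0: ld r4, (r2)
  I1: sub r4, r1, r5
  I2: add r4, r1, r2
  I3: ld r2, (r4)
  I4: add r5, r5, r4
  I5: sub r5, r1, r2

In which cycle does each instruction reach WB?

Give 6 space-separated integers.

Answer: 5 6 7 10 11 13

Derivation:
I0 ld r4 <- r2: IF@1 ID@2 stall=0 (-) EX@3 MEM@4 WB@5
I1 sub r4 <- r1,r5: IF@2 ID@3 stall=0 (-) EX@4 MEM@5 WB@6
I2 add r4 <- r1,r2: IF@3 ID@4 stall=0 (-) EX@5 MEM@6 WB@7
I3 ld r2 <- r4: IF@4 ID@5 stall=2 (RAW on I2.r4 (WB@7)) EX@8 MEM@9 WB@10
I4 add r5 <- r5,r4: IF@5 ID@8 stall=0 (-) EX@9 MEM@10 WB@11
I5 sub r5 <- r1,r2: IF@8 ID@9 stall=1 (RAW on I3.r2 (WB@10)) EX@11 MEM@12 WB@13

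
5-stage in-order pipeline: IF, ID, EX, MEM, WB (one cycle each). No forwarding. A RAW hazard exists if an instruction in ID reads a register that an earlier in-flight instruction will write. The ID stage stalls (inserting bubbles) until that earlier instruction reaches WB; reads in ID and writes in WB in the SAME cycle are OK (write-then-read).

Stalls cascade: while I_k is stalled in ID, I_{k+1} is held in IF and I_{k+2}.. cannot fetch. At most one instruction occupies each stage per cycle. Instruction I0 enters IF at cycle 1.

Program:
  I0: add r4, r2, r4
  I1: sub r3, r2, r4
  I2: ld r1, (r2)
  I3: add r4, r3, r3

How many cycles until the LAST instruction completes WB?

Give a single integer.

I0 add r4 <- r2,r4: IF@1 ID@2 stall=0 (-) EX@3 MEM@4 WB@5
I1 sub r3 <- r2,r4: IF@2 ID@3 stall=2 (RAW on I0.r4 (WB@5)) EX@6 MEM@7 WB@8
I2 ld r1 <- r2: IF@3 ID@6 stall=0 (-) EX@7 MEM@8 WB@9
I3 add r4 <- r3,r3: IF@6 ID@7 stall=1 (RAW on I1.r3 (WB@8)) EX@9 MEM@10 WB@11

Answer: 11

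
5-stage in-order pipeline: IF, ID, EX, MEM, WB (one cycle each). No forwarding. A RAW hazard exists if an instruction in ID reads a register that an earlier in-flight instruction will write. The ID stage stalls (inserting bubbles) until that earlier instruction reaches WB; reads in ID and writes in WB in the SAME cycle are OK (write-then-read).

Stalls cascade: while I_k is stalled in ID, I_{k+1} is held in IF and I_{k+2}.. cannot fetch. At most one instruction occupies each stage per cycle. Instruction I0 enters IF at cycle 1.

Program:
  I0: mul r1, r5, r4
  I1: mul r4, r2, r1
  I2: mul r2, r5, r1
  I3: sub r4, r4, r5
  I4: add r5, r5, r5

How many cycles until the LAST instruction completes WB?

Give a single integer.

Answer: 12

Derivation:
I0 mul r1 <- r5,r4: IF@1 ID@2 stall=0 (-) EX@3 MEM@4 WB@5
I1 mul r4 <- r2,r1: IF@2 ID@3 stall=2 (RAW on I0.r1 (WB@5)) EX@6 MEM@7 WB@8
I2 mul r2 <- r5,r1: IF@3 ID@6 stall=0 (-) EX@7 MEM@8 WB@9
I3 sub r4 <- r4,r5: IF@6 ID@7 stall=1 (RAW on I1.r4 (WB@8)) EX@9 MEM@10 WB@11
I4 add r5 <- r5,r5: IF@7 ID@9 stall=0 (-) EX@10 MEM@11 WB@12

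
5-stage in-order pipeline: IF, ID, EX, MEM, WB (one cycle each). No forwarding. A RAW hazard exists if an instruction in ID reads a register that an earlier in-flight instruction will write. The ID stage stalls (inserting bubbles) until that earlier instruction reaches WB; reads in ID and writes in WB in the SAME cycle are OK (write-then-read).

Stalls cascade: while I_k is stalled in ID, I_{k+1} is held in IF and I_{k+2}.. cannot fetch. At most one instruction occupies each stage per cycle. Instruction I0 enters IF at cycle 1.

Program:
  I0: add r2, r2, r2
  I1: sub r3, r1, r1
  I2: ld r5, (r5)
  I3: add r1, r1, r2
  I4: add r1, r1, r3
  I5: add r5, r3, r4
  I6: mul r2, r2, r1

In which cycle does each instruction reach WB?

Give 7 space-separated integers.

Answer: 5 6 7 8 11 12 14

Derivation:
I0 add r2 <- r2,r2: IF@1 ID@2 stall=0 (-) EX@3 MEM@4 WB@5
I1 sub r3 <- r1,r1: IF@2 ID@3 stall=0 (-) EX@4 MEM@5 WB@6
I2 ld r5 <- r5: IF@3 ID@4 stall=0 (-) EX@5 MEM@6 WB@7
I3 add r1 <- r1,r2: IF@4 ID@5 stall=0 (-) EX@6 MEM@7 WB@8
I4 add r1 <- r1,r3: IF@5 ID@6 stall=2 (RAW on I3.r1 (WB@8)) EX@9 MEM@10 WB@11
I5 add r5 <- r3,r4: IF@6 ID@9 stall=0 (-) EX@10 MEM@11 WB@12
I6 mul r2 <- r2,r1: IF@9 ID@10 stall=1 (RAW on I4.r1 (WB@11)) EX@12 MEM@13 WB@14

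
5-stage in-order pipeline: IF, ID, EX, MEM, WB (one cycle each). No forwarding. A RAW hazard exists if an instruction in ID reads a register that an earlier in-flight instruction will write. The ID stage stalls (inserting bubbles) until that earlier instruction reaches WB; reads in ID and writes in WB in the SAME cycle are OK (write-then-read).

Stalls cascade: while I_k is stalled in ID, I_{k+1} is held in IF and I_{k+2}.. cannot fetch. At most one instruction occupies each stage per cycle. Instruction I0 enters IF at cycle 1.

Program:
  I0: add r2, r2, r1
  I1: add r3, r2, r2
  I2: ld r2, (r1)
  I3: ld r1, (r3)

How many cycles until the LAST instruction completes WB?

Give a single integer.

I0 add r2 <- r2,r1: IF@1 ID@2 stall=0 (-) EX@3 MEM@4 WB@5
I1 add r3 <- r2,r2: IF@2 ID@3 stall=2 (RAW on I0.r2 (WB@5)) EX@6 MEM@7 WB@8
I2 ld r2 <- r1: IF@3 ID@6 stall=0 (-) EX@7 MEM@8 WB@9
I3 ld r1 <- r3: IF@6 ID@7 stall=1 (RAW on I1.r3 (WB@8)) EX@9 MEM@10 WB@11

Answer: 11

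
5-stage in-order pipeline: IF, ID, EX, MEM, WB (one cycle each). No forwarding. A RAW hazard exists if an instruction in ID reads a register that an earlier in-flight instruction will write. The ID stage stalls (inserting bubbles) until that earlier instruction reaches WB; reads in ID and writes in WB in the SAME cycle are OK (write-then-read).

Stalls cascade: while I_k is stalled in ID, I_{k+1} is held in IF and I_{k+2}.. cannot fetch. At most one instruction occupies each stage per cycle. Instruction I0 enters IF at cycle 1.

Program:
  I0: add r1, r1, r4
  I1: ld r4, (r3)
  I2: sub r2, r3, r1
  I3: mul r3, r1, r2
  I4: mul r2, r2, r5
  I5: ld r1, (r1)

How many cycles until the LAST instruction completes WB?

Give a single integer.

I0 add r1 <- r1,r4: IF@1 ID@2 stall=0 (-) EX@3 MEM@4 WB@5
I1 ld r4 <- r3: IF@2 ID@3 stall=0 (-) EX@4 MEM@5 WB@6
I2 sub r2 <- r3,r1: IF@3 ID@4 stall=1 (RAW on I0.r1 (WB@5)) EX@6 MEM@7 WB@8
I3 mul r3 <- r1,r2: IF@4 ID@6 stall=2 (RAW on I2.r2 (WB@8)) EX@9 MEM@10 WB@11
I4 mul r2 <- r2,r5: IF@6 ID@9 stall=0 (-) EX@10 MEM@11 WB@12
I5 ld r1 <- r1: IF@9 ID@10 stall=0 (-) EX@11 MEM@12 WB@13

Answer: 13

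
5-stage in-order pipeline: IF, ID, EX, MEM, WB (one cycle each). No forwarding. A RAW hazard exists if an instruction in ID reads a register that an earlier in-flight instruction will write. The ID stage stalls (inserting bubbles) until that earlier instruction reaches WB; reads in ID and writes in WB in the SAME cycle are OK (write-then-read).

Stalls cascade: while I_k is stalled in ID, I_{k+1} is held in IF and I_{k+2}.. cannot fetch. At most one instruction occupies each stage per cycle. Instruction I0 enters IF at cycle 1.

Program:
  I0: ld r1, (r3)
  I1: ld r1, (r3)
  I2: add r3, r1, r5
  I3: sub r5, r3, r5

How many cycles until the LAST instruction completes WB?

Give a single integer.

Answer: 12

Derivation:
I0 ld r1 <- r3: IF@1 ID@2 stall=0 (-) EX@3 MEM@4 WB@5
I1 ld r1 <- r3: IF@2 ID@3 stall=0 (-) EX@4 MEM@5 WB@6
I2 add r3 <- r1,r5: IF@3 ID@4 stall=2 (RAW on I1.r1 (WB@6)) EX@7 MEM@8 WB@9
I3 sub r5 <- r3,r5: IF@4 ID@7 stall=2 (RAW on I2.r3 (WB@9)) EX@10 MEM@11 WB@12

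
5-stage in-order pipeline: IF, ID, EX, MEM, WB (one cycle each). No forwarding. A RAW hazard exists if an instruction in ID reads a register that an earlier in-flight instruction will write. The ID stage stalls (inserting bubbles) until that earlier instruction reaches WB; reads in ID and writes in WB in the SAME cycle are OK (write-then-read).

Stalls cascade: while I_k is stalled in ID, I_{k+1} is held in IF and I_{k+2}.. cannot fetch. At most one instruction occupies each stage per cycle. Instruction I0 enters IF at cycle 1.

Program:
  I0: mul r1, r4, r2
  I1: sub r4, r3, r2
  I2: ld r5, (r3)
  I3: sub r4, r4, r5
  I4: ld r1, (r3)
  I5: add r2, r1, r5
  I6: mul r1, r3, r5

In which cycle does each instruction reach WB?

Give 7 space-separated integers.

Answer: 5 6 7 10 11 14 15

Derivation:
I0 mul r1 <- r4,r2: IF@1 ID@2 stall=0 (-) EX@3 MEM@4 WB@5
I1 sub r4 <- r3,r2: IF@2 ID@3 stall=0 (-) EX@4 MEM@5 WB@6
I2 ld r5 <- r3: IF@3 ID@4 stall=0 (-) EX@5 MEM@6 WB@7
I3 sub r4 <- r4,r5: IF@4 ID@5 stall=2 (RAW on I2.r5 (WB@7)) EX@8 MEM@9 WB@10
I4 ld r1 <- r3: IF@5 ID@8 stall=0 (-) EX@9 MEM@10 WB@11
I5 add r2 <- r1,r5: IF@8 ID@9 stall=2 (RAW on I4.r1 (WB@11)) EX@12 MEM@13 WB@14
I6 mul r1 <- r3,r5: IF@9 ID@12 stall=0 (-) EX@13 MEM@14 WB@15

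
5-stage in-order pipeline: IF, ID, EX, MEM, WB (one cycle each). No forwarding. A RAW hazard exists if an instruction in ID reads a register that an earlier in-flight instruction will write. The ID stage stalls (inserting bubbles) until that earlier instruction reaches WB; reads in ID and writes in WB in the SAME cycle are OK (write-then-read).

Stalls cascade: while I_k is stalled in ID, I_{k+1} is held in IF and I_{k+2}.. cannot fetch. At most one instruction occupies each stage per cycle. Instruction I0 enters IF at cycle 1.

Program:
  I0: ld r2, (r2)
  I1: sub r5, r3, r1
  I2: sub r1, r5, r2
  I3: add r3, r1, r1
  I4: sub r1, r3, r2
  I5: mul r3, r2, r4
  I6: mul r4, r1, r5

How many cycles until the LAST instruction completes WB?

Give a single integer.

Answer: 18

Derivation:
I0 ld r2 <- r2: IF@1 ID@2 stall=0 (-) EX@3 MEM@4 WB@5
I1 sub r5 <- r3,r1: IF@2 ID@3 stall=0 (-) EX@4 MEM@5 WB@6
I2 sub r1 <- r5,r2: IF@3 ID@4 stall=2 (RAW on I1.r5 (WB@6)) EX@7 MEM@8 WB@9
I3 add r3 <- r1,r1: IF@4 ID@7 stall=2 (RAW on I2.r1 (WB@9)) EX@10 MEM@11 WB@12
I4 sub r1 <- r3,r2: IF@7 ID@10 stall=2 (RAW on I3.r3 (WB@12)) EX@13 MEM@14 WB@15
I5 mul r3 <- r2,r4: IF@10 ID@13 stall=0 (-) EX@14 MEM@15 WB@16
I6 mul r4 <- r1,r5: IF@13 ID@14 stall=1 (RAW on I4.r1 (WB@15)) EX@16 MEM@17 WB@18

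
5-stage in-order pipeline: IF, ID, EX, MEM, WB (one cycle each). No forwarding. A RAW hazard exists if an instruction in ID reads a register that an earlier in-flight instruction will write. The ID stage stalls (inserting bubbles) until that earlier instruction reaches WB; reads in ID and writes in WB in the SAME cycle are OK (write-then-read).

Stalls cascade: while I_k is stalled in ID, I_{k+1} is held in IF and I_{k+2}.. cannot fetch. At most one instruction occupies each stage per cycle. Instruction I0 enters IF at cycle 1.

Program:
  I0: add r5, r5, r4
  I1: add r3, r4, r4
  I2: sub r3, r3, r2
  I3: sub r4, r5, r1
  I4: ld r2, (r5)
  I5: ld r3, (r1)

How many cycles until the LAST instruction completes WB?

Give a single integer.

Answer: 12

Derivation:
I0 add r5 <- r5,r4: IF@1 ID@2 stall=0 (-) EX@3 MEM@4 WB@5
I1 add r3 <- r4,r4: IF@2 ID@3 stall=0 (-) EX@4 MEM@5 WB@6
I2 sub r3 <- r3,r2: IF@3 ID@4 stall=2 (RAW on I1.r3 (WB@6)) EX@7 MEM@8 WB@9
I3 sub r4 <- r5,r1: IF@4 ID@7 stall=0 (-) EX@8 MEM@9 WB@10
I4 ld r2 <- r5: IF@7 ID@8 stall=0 (-) EX@9 MEM@10 WB@11
I5 ld r3 <- r1: IF@8 ID@9 stall=0 (-) EX@10 MEM@11 WB@12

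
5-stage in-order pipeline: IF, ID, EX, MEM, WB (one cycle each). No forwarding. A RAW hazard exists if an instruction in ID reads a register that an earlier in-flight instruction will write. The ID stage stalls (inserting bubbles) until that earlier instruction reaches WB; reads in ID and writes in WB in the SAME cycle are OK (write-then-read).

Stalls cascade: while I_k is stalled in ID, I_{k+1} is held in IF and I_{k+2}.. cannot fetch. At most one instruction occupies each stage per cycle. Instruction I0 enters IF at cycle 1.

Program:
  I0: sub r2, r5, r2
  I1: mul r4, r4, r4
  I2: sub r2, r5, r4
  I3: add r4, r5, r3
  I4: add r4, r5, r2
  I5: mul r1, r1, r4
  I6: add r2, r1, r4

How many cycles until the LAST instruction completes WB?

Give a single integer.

Answer: 18

Derivation:
I0 sub r2 <- r5,r2: IF@1 ID@2 stall=0 (-) EX@3 MEM@4 WB@5
I1 mul r4 <- r4,r4: IF@2 ID@3 stall=0 (-) EX@4 MEM@5 WB@6
I2 sub r2 <- r5,r4: IF@3 ID@4 stall=2 (RAW on I1.r4 (WB@6)) EX@7 MEM@8 WB@9
I3 add r4 <- r5,r3: IF@4 ID@7 stall=0 (-) EX@8 MEM@9 WB@10
I4 add r4 <- r5,r2: IF@7 ID@8 stall=1 (RAW on I2.r2 (WB@9)) EX@10 MEM@11 WB@12
I5 mul r1 <- r1,r4: IF@8 ID@10 stall=2 (RAW on I4.r4 (WB@12)) EX@13 MEM@14 WB@15
I6 add r2 <- r1,r4: IF@10 ID@13 stall=2 (RAW on I5.r1 (WB@15)) EX@16 MEM@17 WB@18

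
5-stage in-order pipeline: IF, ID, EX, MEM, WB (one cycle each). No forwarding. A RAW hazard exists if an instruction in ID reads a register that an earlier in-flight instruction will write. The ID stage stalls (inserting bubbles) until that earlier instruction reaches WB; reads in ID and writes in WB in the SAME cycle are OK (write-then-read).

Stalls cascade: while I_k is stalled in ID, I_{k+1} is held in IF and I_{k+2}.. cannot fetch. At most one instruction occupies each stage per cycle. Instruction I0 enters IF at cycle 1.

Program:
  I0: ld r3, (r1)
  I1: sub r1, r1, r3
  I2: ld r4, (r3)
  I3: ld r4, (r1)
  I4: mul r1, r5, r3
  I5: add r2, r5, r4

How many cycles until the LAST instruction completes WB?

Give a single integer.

Answer: 14

Derivation:
I0 ld r3 <- r1: IF@1 ID@2 stall=0 (-) EX@3 MEM@4 WB@5
I1 sub r1 <- r1,r3: IF@2 ID@3 stall=2 (RAW on I0.r3 (WB@5)) EX@6 MEM@7 WB@8
I2 ld r4 <- r3: IF@3 ID@6 stall=0 (-) EX@7 MEM@8 WB@9
I3 ld r4 <- r1: IF@6 ID@7 stall=1 (RAW on I1.r1 (WB@8)) EX@9 MEM@10 WB@11
I4 mul r1 <- r5,r3: IF@7 ID@9 stall=0 (-) EX@10 MEM@11 WB@12
I5 add r2 <- r5,r4: IF@9 ID@10 stall=1 (RAW on I3.r4 (WB@11)) EX@12 MEM@13 WB@14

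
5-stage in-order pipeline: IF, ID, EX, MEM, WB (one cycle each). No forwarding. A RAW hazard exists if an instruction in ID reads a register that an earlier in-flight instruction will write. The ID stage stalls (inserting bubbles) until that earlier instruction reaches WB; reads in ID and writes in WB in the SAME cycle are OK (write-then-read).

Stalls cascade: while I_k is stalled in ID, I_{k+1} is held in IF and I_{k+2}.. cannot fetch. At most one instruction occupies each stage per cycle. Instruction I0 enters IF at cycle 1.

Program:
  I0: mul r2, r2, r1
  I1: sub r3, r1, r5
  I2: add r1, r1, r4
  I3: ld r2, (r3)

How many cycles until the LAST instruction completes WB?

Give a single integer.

Answer: 9

Derivation:
I0 mul r2 <- r2,r1: IF@1 ID@2 stall=0 (-) EX@3 MEM@4 WB@5
I1 sub r3 <- r1,r5: IF@2 ID@3 stall=0 (-) EX@4 MEM@5 WB@6
I2 add r1 <- r1,r4: IF@3 ID@4 stall=0 (-) EX@5 MEM@6 WB@7
I3 ld r2 <- r3: IF@4 ID@5 stall=1 (RAW on I1.r3 (WB@6)) EX@7 MEM@8 WB@9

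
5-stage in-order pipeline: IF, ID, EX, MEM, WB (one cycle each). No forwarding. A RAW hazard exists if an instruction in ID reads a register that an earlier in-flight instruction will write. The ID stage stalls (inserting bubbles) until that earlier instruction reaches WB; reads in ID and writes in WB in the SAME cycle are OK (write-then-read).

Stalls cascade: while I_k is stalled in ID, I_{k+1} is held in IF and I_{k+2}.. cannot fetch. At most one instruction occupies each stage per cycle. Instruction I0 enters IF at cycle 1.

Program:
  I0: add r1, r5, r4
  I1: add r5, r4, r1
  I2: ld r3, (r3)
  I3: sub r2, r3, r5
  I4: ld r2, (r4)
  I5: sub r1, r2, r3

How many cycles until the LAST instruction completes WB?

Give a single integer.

Answer: 16

Derivation:
I0 add r1 <- r5,r4: IF@1 ID@2 stall=0 (-) EX@3 MEM@4 WB@5
I1 add r5 <- r4,r1: IF@2 ID@3 stall=2 (RAW on I0.r1 (WB@5)) EX@6 MEM@7 WB@8
I2 ld r3 <- r3: IF@3 ID@6 stall=0 (-) EX@7 MEM@8 WB@9
I3 sub r2 <- r3,r5: IF@6 ID@7 stall=2 (RAW on I2.r3 (WB@9)) EX@10 MEM@11 WB@12
I4 ld r2 <- r4: IF@7 ID@10 stall=0 (-) EX@11 MEM@12 WB@13
I5 sub r1 <- r2,r3: IF@10 ID@11 stall=2 (RAW on I4.r2 (WB@13)) EX@14 MEM@15 WB@16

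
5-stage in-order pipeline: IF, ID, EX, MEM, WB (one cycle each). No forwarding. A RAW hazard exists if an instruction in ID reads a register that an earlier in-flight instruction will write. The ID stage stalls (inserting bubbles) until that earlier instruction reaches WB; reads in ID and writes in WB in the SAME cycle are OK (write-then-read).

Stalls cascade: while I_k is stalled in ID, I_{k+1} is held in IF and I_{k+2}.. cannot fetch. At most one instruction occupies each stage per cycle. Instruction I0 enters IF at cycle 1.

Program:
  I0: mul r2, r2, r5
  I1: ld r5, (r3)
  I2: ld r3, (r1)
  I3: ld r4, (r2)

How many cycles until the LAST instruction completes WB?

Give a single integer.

Answer: 8

Derivation:
I0 mul r2 <- r2,r5: IF@1 ID@2 stall=0 (-) EX@3 MEM@4 WB@5
I1 ld r5 <- r3: IF@2 ID@3 stall=0 (-) EX@4 MEM@5 WB@6
I2 ld r3 <- r1: IF@3 ID@4 stall=0 (-) EX@5 MEM@6 WB@7
I3 ld r4 <- r2: IF@4 ID@5 stall=0 (-) EX@6 MEM@7 WB@8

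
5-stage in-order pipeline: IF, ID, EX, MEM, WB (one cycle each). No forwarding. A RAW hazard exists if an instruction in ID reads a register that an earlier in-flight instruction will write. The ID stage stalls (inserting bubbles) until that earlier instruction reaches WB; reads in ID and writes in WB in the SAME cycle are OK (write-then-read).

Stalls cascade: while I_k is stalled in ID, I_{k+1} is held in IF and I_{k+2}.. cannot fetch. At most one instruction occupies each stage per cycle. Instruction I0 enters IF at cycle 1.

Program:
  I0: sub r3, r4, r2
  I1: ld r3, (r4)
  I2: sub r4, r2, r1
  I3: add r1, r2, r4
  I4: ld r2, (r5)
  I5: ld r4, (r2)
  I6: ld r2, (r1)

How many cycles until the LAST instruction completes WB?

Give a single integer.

I0 sub r3 <- r4,r2: IF@1 ID@2 stall=0 (-) EX@3 MEM@4 WB@5
I1 ld r3 <- r4: IF@2 ID@3 stall=0 (-) EX@4 MEM@5 WB@6
I2 sub r4 <- r2,r1: IF@3 ID@4 stall=0 (-) EX@5 MEM@6 WB@7
I3 add r1 <- r2,r4: IF@4 ID@5 stall=2 (RAW on I2.r4 (WB@7)) EX@8 MEM@9 WB@10
I4 ld r2 <- r5: IF@5 ID@8 stall=0 (-) EX@9 MEM@10 WB@11
I5 ld r4 <- r2: IF@8 ID@9 stall=2 (RAW on I4.r2 (WB@11)) EX@12 MEM@13 WB@14
I6 ld r2 <- r1: IF@9 ID@12 stall=0 (-) EX@13 MEM@14 WB@15

Answer: 15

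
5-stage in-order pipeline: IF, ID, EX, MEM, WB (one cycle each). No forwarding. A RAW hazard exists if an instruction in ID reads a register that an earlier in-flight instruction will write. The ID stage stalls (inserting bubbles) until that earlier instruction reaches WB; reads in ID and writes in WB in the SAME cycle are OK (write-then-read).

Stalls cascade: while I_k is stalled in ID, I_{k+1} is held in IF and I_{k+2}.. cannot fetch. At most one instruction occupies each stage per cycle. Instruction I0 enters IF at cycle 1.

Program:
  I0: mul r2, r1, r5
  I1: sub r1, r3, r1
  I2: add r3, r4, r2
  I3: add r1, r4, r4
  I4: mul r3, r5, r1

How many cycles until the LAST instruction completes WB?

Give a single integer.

I0 mul r2 <- r1,r5: IF@1 ID@2 stall=0 (-) EX@3 MEM@4 WB@5
I1 sub r1 <- r3,r1: IF@2 ID@3 stall=0 (-) EX@4 MEM@5 WB@6
I2 add r3 <- r4,r2: IF@3 ID@4 stall=1 (RAW on I0.r2 (WB@5)) EX@6 MEM@7 WB@8
I3 add r1 <- r4,r4: IF@4 ID@6 stall=0 (-) EX@7 MEM@8 WB@9
I4 mul r3 <- r5,r1: IF@6 ID@7 stall=2 (RAW on I3.r1 (WB@9)) EX@10 MEM@11 WB@12

Answer: 12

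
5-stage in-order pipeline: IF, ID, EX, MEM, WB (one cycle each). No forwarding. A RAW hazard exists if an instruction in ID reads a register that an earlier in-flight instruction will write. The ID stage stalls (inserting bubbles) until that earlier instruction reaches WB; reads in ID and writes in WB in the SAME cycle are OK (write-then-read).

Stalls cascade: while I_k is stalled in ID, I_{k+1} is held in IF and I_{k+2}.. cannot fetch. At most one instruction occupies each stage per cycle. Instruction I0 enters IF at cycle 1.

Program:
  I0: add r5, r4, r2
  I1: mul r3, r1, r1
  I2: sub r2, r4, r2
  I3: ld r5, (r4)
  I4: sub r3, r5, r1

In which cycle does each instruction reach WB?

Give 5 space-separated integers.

I0 add r5 <- r4,r2: IF@1 ID@2 stall=0 (-) EX@3 MEM@4 WB@5
I1 mul r3 <- r1,r1: IF@2 ID@3 stall=0 (-) EX@4 MEM@5 WB@6
I2 sub r2 <- r4,r2: IF@3 ID@4 stall=0 (-) EX@5 MEM@6 WB@7
I3 ld r5 <- r4: IF@4 ID@5 stall=0 (-) EX@6 MEM@7 WB@8
I4 sub r3 <- r5,r1: IF@5 ID@6 stall=2 (RAW on I3.r5 (WB@8)) EX@9 MEM@10 WB@11

Answer: 5 6 7 8 11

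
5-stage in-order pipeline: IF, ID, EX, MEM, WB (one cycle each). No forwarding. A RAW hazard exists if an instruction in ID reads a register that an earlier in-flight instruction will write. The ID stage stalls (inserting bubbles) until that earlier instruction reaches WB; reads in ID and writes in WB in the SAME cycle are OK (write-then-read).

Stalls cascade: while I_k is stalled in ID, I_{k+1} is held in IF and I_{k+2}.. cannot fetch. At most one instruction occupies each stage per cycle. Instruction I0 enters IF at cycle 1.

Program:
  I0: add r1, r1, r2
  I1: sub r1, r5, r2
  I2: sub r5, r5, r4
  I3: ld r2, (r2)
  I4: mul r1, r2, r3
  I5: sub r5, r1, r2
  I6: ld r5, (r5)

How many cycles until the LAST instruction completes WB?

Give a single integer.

I0 add r1 <- r1,r2: IF@1 ID@2 stall=0 (-) EX@3 MEM@4 WB@5
I1 sub r1 <- r5,r2: IF@2 ID@3 stall=0 (-) EX@4 MEM@5 WB@6
I2 sub r5 <- r5,r4: IF@3 ID@4 stall=0 (-) EX@5 MEM@6 WB@7
I3 ld r2 <- r2: IF@4 ID@5 stall=0 (-) EX@6 MEM@7 WB@8
I4 mul r1 <- r2,r3: IF@5 ID@6 stall=2 (RAW on I3.r2 (WB@8)) EX@9 MEM@10 WB@11
I5 sub r5 <- r1,r2: IF@6 ID@9 stall=2 (RAW on I4.r1 (WB@11)) EX@12 MEM@13 WB@14
I6 ld r5 <- r5: IF@9 ID@12 stall=2 (RAW on I5.r5 (WB@14)) EX@15 MEM@16 WB@17

Answer: 17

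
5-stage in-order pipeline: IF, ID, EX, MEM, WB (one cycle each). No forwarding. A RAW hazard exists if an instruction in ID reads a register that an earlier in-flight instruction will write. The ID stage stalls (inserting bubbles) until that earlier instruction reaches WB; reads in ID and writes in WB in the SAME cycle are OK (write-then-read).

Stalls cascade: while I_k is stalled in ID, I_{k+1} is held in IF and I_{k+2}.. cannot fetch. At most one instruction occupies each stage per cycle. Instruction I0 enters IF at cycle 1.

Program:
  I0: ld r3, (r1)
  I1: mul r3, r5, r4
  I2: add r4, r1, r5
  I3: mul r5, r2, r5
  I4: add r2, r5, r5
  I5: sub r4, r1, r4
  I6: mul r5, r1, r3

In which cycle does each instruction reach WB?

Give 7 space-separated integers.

I0 ld r3 <- r1: IF@1 ID@2 stall=0 (-) EX@3 MEM@4 WB@5
I1 mul r3 <- r5,r4: IF@2 ID@3 stall=0 (-) EX@4 MEM@5 WB@6
I2 add r4 <- r1,r5: IF@3 ID@4 stall=0 (-) EX@5 MEM@6 WB@7
I3 mul r5 <- r2,r5: IF@4 ID@5 stall=0 (-) EX@6 MEM@7 WB@8
I4 add r2 <- r5,r5: IF@5 ID@6 stall=2 (RAW on I3.r5 (WB@8)) EX@9 MEM@10 WB@11
I5 sub r4 <- r1,r4: IF@6 ID@9 stall=0 (-) EX@10 MEM@11 WB@12
I6 mul r5 <- r1,r3: IF@9 ID@10 stall=0 (-) EX@11 MEM@12 WB@13

Answer: 5 6 7 8 11 12 13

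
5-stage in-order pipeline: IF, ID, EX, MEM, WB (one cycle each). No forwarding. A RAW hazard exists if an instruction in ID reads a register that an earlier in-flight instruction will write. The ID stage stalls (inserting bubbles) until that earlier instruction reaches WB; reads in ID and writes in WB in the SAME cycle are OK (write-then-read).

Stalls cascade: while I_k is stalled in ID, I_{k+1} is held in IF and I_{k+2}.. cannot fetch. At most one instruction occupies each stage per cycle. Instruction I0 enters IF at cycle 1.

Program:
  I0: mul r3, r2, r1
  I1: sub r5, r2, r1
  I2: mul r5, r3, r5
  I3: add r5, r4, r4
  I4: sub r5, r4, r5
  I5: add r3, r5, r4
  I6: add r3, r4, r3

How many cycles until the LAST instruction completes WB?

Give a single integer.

I0 mul r3 <- r2,r1: IF@1 ID@2 stall=0 (-) EX@3 MEM@4 WB@5
I1 sub r5 <- r2,r1: IF@2 ID@3 stall=0 (-) EX@4 MEM@5 WB@6
I2 mul r5 <- r3,r5: IF@3 ID@4 stall=2 (RAW on I1.r5 (WB@6)) EX@7 MEM@8 WB@9
I3 add r5 <- r4,r4: IF@4 ID@7 stall=0 (-) EX@8 MEM@9 WB@10
I4 sub r5 <- r4,r5: IF@7 ID@8 stall=2 (RAW on I3.r5 (WB@10)) EX@11 MEM@12 WB@13
I5 add r3 <- r5,r4: IF@8 ID@11 stall=2 (RAW on I4.r5 (WB@13)) EX@14 MEM@15 WB@16
I6 add r3 <- r4,r3: IF@11 ID@14 stall=2 (RAW on I5.r3 (WB@16)) EX@17 MEM@18 WB@19

Answer: 19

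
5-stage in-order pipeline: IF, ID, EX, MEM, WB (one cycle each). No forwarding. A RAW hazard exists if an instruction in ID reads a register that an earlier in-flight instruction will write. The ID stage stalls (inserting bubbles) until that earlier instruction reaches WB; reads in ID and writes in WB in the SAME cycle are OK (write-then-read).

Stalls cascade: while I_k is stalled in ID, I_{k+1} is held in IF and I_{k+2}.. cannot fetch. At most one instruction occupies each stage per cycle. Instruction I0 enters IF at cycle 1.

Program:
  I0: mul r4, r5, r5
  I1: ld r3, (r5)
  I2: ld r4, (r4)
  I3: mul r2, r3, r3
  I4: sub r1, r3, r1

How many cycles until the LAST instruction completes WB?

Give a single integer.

I0 mul r4 <- r5,r5: IF@1 ID@2 stall=0 (-) EX@3 MEM@4 WB@5
I1 ld r3 <- r5: IF@2 ID@3 stall=0 (-) EX@4 MEM@5 WB@6
I2 ld r4 <- r4: IF@3 ID@4 stall=1 (RAW on I0.r4 (WB@5)) EX@6 MEM@7 WB@8
I3 mul r2 <- r3,r3: IF@4 ID@6 stall=0 (-) EX@7 MEM@8 WB@9
I4 sub r1 <- r3,r1: IF@6 ID@7 stall=0 (-) EX@8 MEM@9 WB@10

Answer: 10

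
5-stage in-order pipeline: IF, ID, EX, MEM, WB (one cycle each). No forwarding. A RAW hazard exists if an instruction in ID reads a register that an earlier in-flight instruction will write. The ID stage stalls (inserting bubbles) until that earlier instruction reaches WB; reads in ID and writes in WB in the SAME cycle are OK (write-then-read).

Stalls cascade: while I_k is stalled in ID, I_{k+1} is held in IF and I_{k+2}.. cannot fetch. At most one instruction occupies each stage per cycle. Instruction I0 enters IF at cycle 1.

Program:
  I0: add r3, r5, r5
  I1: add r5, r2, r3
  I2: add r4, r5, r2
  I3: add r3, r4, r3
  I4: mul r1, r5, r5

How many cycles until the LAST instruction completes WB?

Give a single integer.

I0 add r3 <- r5,r5: IF@1 ID@2 stall=0 (-) EX@3 MEM@4 WB@5
I1 add r5 <- r2,r3: IF@2 ID@3 stall=2 (RAW on I0.r3 (WB@5)) EX@6 MEM@7 WB@8
I2 add r4 <- r5,r2: IF@3 ID@6 stall=2 (RAW on I1.r5 (WB@8)) EX@9 MEM@10 WB@11
I3 add r3 <- r4,r3: IF@6 ID@9 stall=2 (RAW on I2.r4 (WB@11)) EX@12 MEM@13 WB@14
I4 mul r1 <- r5,r5: IF@9 ID@12 stall=0 (-) EX@13 MEM@14 WB@15

Answer: 15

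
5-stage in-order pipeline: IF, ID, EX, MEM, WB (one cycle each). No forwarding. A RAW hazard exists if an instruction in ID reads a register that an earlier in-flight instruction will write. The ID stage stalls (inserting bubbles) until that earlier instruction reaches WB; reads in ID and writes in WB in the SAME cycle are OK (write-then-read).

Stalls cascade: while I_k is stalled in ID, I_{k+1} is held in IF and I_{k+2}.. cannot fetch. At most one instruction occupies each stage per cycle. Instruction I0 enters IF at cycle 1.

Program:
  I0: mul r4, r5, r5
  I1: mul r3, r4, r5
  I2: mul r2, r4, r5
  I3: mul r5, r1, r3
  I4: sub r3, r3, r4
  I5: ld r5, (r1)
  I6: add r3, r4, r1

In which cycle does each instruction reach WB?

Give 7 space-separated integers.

Answer: 5 8 9 11 12 13 14

Derivation:
I0 mul r4 <- r5,r5: IF@1 ID@2 stall=0 (-) EX@3 MEM@4 WB@5
I1 mul r3 <- r4,r5: IF@2 ID@3 stall=2 (RAW on I0.r4 (WB@5)) EX@6 MEM@7 WB@8
I2 mul r2 <- r4,r5: IF@3 ID@6 stall=0 (-) EX@7 MEM@8 WB@9
I3 mul r5 <- r1,r3: IF@6 ID@7 stall=1 (RAW on I1.r3 (WB@8)) EX@9 MEM@10 WB@11
I4 sub r3 <- r3,r4: IF@7 ID@9 stall=0 (-) EX@10 MEM@11 WB@12
I5 ld r5 <- r1: IF@9 ID@10 stall=0 (-) EX@11 MEM@12 WB@13
I6 add r3 <- r4,r1: IF@10 ID@11 stall=0 (-) EX@12 MEM@13 WB@14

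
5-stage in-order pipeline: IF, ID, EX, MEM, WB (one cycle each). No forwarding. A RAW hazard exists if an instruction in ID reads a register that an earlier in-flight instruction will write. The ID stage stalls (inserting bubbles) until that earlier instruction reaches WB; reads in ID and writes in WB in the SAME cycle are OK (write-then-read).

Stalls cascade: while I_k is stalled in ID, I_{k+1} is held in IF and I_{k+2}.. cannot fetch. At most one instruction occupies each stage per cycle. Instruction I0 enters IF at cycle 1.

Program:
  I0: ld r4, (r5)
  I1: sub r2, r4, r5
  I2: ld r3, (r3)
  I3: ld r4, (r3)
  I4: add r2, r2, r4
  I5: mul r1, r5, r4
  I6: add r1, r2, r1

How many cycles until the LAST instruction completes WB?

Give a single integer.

Answer: 19

Derivation:
I0 ld r4 <- r5: IF@1 ID@2 stall=0 (-) EX@3 MEM@4 WB@5
I1 sub r2 <- r4,r5: IF@2 ID@3 stall=2 (RAW on I0.r4 (WB@5)) EX@6 MEM@7 WB@8
I2 ld r3 <- r3: IF@3 ID@6 stall=0 (-) EX@7 MEM@8 WB@9
I3 ld r4 <- r3: IF@6 ID@7 stall=2 (RAW on I2.r3 (WB@9)) EX@10 MEM@11 WB@12
I4 add r2 <- r2,r4: IF@7 ID@10 stall=2 (RAW on I3.r4 (WB@12)) EX@13 MEM@14 WB@15
I5 mul r1 <- r5,r4: IF@10 ID@13 stall=0 (-) EX@14 MEM@15 WB@16
I6 add r1 <- r2,r1: IF@13 ID@14 stall=2 (RAW on I5.r1 (WB@16)) EX@17 MEM@18 WB@19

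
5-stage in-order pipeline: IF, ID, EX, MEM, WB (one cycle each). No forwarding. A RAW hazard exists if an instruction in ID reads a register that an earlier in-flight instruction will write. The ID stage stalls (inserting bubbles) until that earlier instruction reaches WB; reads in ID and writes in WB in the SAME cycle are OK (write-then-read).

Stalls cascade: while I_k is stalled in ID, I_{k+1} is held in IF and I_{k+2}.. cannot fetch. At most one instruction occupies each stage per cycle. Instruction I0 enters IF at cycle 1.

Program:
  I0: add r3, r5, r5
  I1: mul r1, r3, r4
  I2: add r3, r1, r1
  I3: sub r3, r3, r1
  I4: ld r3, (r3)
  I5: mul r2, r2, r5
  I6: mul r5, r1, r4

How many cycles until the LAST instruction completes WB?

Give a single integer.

Answer: 19

Derivation:
I0 add r3 <- r5,r5: IF@1 ID@2 stall=0 (-) EX@3 MEM@4 WB@5
I1 mul r1 <- r3,r4: IF@2 ID@3 stall=2 (RAW on I0.r3 (WB@5)) EX@6 MEM@7 WB@8
I2 add r3 <- r1,r1: IF@3 ID@6 stall=2 (RAW on I1.r1 (WB@8)) EX@9 MEM@10 WB@11
I3 sub r3 <- r3,r1: IF@6 ID@9 stall=2 (RAW on I2.r3 (WB@11)) EX@12 MEM@13 WB@14
I4 ld r3 <- r3: IF@9 ID@12 stall=2 (RAW on I3.r3 (WB@14)) EX@15 MEM@16 WB@17
I5 mul r2 <- r2,r5: IF@12 ID@15 stall=0 (-) EX@16 MEM@17 WB@18
I6 mul r5 <- r1,r4: IF@15 ID@16 stall=0 (-) EX@17 MEM@18 WB@19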